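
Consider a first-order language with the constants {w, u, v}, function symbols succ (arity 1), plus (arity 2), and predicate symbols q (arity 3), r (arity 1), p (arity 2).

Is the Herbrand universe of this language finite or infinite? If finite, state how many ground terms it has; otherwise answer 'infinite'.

infinite

The signature has at least one function symbol (succ, arity 1) and at least one constant (w).
Iterating succ gives infinitely many distinct ground terms: w, succ(w), succ(succ(w)), ...
So the Herbrand universe is infinite.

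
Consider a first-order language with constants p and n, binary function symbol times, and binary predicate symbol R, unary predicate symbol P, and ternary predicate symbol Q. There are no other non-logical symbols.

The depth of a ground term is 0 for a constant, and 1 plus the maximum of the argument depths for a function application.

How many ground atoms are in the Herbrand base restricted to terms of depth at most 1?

258

First count ground terms of depth ≤ 1.
Let N_k count ground terms of depth at most k. Each non-constant term of depth ≤ k is some function symbol applied to depth-≤(k−1) arguments, giving N_k = 2 + N_{k-1}^2.
N_0 = 2
N_1 = 2 + 2^2 = 6
So |H| = 6.
For each predicate symbol, the number of ground atoms is |H| raised to its arity; summing:
  R: 6^2 = 36;  P: 6;  Q: 6^3 = 216
Total ground atoms: 36 + 6 + 216 = 258.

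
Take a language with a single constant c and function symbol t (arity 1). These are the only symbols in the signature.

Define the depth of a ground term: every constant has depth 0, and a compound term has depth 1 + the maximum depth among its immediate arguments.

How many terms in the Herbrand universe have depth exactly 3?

1

Let N_k count ground terms of depth at most k. Each non-constant term of depth ≤ k is some function symbol applied to depth-≤(k−1) arguments, giving N_k = 1 + N_{k-1}.
N_0 = 1
N_1 = 1 + 1 = 2
N_2 = 1 + 2 = 3
N_3 = 1 + 3 = 4
Terms of depth exactly 3: N_3 − N_2 = 4 − 3 = 1.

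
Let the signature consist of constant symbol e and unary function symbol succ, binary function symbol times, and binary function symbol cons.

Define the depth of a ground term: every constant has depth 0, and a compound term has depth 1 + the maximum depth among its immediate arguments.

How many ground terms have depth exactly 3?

Count level by level. With function symbols succ/1, times/2, cons/2, the terms of depth ≤ k are the 1 constant together with each function applied to depth-≤(k−1) tuples, so N_k = 1 + N_{k-1} + N_{k-1}^2 + N_{k-1}^2.
N_0 = 1
N_1 = 1 + 1 + 1^2 + 1^2 = 4
N_2 = 1 + 4 + 4^2 + 4^2 = 37
N_3 = 1 + 37 + 37^2 + 37^2 = 2776
Terms of depth exactly 3: N_3 − N_2 = 2776 − 37 = 2739.

2739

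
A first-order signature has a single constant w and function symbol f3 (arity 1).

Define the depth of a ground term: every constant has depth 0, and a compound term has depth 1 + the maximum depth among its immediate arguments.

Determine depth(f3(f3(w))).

2

depth(f3(w)) = 1 + depth(w) = 1 + 0 = 1
depth(f3(f3(w))) = 1 + depth(f3(w)) = 1 + 1 = 2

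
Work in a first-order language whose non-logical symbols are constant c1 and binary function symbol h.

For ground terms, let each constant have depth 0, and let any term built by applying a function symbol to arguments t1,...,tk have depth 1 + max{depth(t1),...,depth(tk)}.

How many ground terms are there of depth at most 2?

If N_k denotes the number of depth-≤k ground terms, the 1 constant gives N_0 = 1, and each function symbol of arity r contributes N_{k-1}^r new terms at level k: N_k = 1 + N_{k-1}^2.
N_0 = 1
N_1 = 1 + 1^2 = 2
N_2 = 1 + 2^2 = 5

5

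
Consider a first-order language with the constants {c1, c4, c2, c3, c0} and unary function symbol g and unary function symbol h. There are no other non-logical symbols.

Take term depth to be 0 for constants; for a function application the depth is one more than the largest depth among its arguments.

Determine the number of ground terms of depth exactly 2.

If N_k denotes the number of depth-≤k ground terms, the 5 constants give N_0 = 5, and each function symbol of arity r contributes N_{k-1}^r new terms at level k: N_k = 5 + N_{k-1} + N_{k-1}.
N_0 = 5
N_1 = 5 + 5 + 5 = 15
N_2 = 5 + 15 + 15 = 35
Terms of depth exactly 2: N_2 − N_1 = 35 − 15 = 20.

20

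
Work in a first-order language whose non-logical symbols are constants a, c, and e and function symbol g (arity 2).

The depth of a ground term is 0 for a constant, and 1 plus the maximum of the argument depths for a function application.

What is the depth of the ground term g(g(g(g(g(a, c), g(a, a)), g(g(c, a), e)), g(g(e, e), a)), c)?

depth(g(a, c)) = 1 + max(0, 0) = 1
depth(g(a, a)) = 1 + max(0, 0) = 1
depth(g(g(a, c), g(a, a))) = 1 + max(1, 1) = 2
depth(g(c, a)) = 1 + max(0, 0) = 1
depth(g(g(c, a), e)) = 1 + max(1, 0) = 2
depth(g(g(g(a, c), g(a, a)), g(g(c, a), e))) = 1 + max(2, 2) = 3
depth(g(e, e)) = 1 + max(0, 0) = 1
depth(g(g(e, e), a)) = 1 + max(1, 0) = 2
depth(g(g(g(g(a, c), g(a, a)), g(g(c, a), e)), g(g(e, e), a))) = 1 + max(3, 2) = 4
depth(g(g(g(g(g(a, c), g(a, a)), g(g(c, a), e)), g(g(e, e), a)), c)) = 1 + max(4, 0) = 5

5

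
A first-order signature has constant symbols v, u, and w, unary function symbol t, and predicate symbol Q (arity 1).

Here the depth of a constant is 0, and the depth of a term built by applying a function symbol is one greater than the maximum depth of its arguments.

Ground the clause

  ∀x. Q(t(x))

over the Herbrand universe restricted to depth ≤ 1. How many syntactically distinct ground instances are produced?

Ground terms of depth ≤ 1:
  Count level by level. With function symbols t/1, the terms of depth ≤ k are the 3 constants together with each function applied to depth-≤(k−1) tuples, so N_k = 3 + N_{k-1}.
  N_0 = 3
  N_1 = 3 + 3 = 6
  Explicitly: v, u, w, t(v), t(u), t(w).
So there are 6 ground terms available for substitution.
There is 1 variable to instantiate (x),  occurring in at least one literal, so different choices give different ground instances.
Number of ground instances = 6.

6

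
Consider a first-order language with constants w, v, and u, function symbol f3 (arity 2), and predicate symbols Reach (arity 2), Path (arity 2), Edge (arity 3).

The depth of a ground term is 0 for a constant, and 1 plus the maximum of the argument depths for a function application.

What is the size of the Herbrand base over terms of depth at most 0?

First count ground terms of depth ≤ 0.
Let N_k = |{terms of depth ≤ k}|. Then N_0 = 3 and N_k = 3 + N_{k-1}^2 for k ≥ 1 (one summand per function symbol, arity giving the exponent).
N_0 = 3
So |H| = 3.
For each predicate symbol, the number of ground atoms is |H| raised to its arity; summing:
  Reach: 3^2 = 9;  Path: 3^2 = 9;  Edge: 3^3 = 27
Total ground atoms: 9 + 9 + 27 = 45.

45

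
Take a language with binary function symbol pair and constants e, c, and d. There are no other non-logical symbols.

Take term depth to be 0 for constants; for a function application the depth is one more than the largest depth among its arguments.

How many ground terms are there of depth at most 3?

If N_k denotes the number of depth-≤k ground terms, the 3 constants give N_0 = 3, and each function symbol of arity r contributes N_{k-1}^r new terms at level k: N_k = 3 + N_{k-1}^2.
N_0 = 3
N_1 = 3 + 3^2 = 12
N_2 = 3 + 12^2 = 147
N_3 = 3 + 147^2 = 21612

21612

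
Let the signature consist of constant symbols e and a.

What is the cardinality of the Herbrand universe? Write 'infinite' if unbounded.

There are no function symbols, so every ground term is one of the 2 constants.
The Herbrand universe is {e, a}, which is finite with 2 elements.

2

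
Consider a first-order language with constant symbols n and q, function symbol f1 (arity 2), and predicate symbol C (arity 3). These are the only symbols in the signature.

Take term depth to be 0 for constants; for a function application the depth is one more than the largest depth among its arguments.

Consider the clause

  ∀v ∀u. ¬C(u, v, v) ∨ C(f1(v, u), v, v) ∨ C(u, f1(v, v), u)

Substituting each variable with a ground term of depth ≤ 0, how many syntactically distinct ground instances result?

Ground terms of depth ≤ 0:
  Let N_k count ground terms of depth at most k. Each non-constant term of depth ≤ k is some function symbol applied to depth-≤(k−1) arguments, giving N_k = 2 + N_{k-1}^2.
  N_0 = 2
  Explicitly: n, q.
So there are 2 ground terms available for substitution.
The body mentions every one of the 2 quantified variables; since ground terms form a free algebra, no two substitutions collapse to the same formula.
Number of ground instances = 2^2 = 4.

4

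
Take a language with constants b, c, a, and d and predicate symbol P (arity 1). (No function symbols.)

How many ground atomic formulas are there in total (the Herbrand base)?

With no function symbols, the Herbrand universe is just the 4 constants.
Ground atoms per predicate: P: 4.
Herbrand base size = 4 = 4.

4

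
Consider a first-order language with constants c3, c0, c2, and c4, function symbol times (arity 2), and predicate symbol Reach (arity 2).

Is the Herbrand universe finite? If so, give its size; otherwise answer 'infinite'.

The signature has at least one function symbol (times, arity 2) and at least one constant (c3).
Iterating times gives infinitely many distinct ground terms: c3, times(c3, c3), times(times(c3, c3), times(c3, c3)), ...
So the Herbrand universe is infinite.

infinite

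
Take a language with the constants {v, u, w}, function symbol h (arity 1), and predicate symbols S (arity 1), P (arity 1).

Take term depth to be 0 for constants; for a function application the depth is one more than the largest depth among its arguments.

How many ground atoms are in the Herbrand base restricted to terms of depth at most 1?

12

First count ground terms of depth ≤ 1.
Write N_k for the number of ground terms of depth ≤ k. A term of depth ≤ k is either a constant or a function symbol applied to arguments of depth ≤ k−1, so N_k = 3 + N_{k-1}.
N_0 = 3
N_1 = 3 + 3 = 6
Explicitly: v, u, w, h(v), h(u), h(w).
So |H| = 6.
Ground atoms are formed by filling each argument slot of a predicate with a term from H, so an r-ary predicate gives |H|^r atoms:
  S: 6;  P: 6
Total ground atoms: 6 + 6 = 12.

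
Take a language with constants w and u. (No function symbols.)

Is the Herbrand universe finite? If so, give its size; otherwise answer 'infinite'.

There are no function symbols, so every ground term is one of the 2 constants.
The Herbrand universe is {w, u}, which is finite with 2 elements.

2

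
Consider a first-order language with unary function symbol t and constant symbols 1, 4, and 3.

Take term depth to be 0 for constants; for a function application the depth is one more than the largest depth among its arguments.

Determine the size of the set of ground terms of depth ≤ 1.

6

Write N_k for the number of ground terms of depth ≤ k. A term of depth ≤ k is either a constant or a function symbol applied to arguments of depth ≤ k−1, so N_k = 3 + N_{k-1}.
N_0 = 3
N_1 = 3 + 3 = 6
Explicitly: 1, 4, 3, t(1), t(4), t(3).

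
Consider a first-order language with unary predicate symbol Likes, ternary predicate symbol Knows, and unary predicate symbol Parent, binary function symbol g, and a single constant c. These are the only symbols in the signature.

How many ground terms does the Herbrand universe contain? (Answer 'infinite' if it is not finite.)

The signature has at least one function symbol (g, arity 2) and at least one constant (c).
Iterating g gives infinitely many distinct ground terms: c, g(c, c), g(g(c, c), g(c, c)), ...
So the Herbrand universe is infinite.

infinite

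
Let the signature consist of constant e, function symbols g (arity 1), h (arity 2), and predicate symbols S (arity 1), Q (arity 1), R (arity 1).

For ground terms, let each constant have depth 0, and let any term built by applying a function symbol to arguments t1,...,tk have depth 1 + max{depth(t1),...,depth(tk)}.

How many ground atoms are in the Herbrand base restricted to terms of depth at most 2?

39

First count ground terms of depth ≤ 2.
Write N_k for the number of ground terms of depth ≤ k. A term of depth ≤ k is either a constant or a function symbol applied to arguments of depth ≤ k−1, so N_k = 1 + N_{k-1} + N_{k-1}^2.
N_0 = 1
N_1 = 1 + 1 + 1^2 = 3
N_2 = 1 + 3 + 3^2 = 13
So |H| = 13.
Ground atoms are formed by filling each argument slot of a predicate with a term from H, so an r-ary predicate gives |H|^r atoms:
  S: 13;  Q: 13;  R: 13
Total ground atoms: 13 + 13 + 13 = 39.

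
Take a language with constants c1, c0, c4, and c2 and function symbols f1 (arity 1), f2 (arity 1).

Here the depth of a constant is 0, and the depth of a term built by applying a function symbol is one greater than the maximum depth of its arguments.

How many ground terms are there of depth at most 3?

60

Count level by level. With function symbols f1/1, f2/1, the terms of depth ≤ k are the 4 constants together with each function applied to depth-≤(k−1) tuples, so N_k = 4 + N_{k-1} + N_{k-1}.
N_0 = 4
N_1 = 4 + 4 + 4 = 12
N_2 = 4 + 12 + 12 = 28
N_3 = 4 + 28 + 28 = 60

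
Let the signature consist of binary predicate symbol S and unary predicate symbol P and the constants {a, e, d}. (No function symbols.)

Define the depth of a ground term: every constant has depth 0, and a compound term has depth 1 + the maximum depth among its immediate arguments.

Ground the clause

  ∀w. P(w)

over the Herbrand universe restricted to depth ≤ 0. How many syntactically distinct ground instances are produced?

3

Ground terms of depth ≤ 0:
  With no function symbols every ground term is a constant, so there are exactly 3 ground terms at every depth bound.
  N_0 = 3
  Explicitly: a, e, d.
So there are 3 ground terms available for substitution.
The clause has 1 distinct variable (w), which appears in the body. In the free term algebra distinct substitutions yield syntactically distinct ground instances.
Number of ground instances = 3.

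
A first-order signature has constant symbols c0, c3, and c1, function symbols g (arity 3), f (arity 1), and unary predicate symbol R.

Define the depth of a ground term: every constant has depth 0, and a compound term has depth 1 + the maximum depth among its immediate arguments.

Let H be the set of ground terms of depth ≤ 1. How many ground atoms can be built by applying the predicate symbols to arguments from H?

33

First count ground terms of depth ≤ 1.
Write N_k for the number of ground terms of depth ≤ k. A term of depth ≤ k is either a constant or a function symbol applied to arguments of depth ≤ k−1, so N_k = 3 + N_{k-1}^3 + N_{k-1}.
N_0 = 3
N_1 = 3 + 3^3 + 3 = 33
So |H| = 33.
Each predicate of arity r yields |H|^r ground atoms (one per choice of an r-tuple from H):
  R: 33
Total ground atoms: 33.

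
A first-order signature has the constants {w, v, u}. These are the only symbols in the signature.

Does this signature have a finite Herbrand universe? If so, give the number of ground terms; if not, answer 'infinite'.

3

There are no function symbols, so every ground term is one of the 3 constants.
The Herbrand universe is {w, v, u}, which is finite with 3 elements.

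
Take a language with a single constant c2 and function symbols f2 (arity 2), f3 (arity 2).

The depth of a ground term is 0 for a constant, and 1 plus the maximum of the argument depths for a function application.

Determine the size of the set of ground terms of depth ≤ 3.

Let N_k count ground terms of depth at most k. Each non-constant term of depth ≤ k is some function symbol applied to depth-≤(k−1) arguments, giving N_k = 1 + N_{k-1}^2 + N_{k-1}^2.
N_0 = 1
N_1 = 1 + 1^2 + 1^2 = 3
N_2 = 1 + 3^2 + 3^2 = 19
N_3 = 1 + 19^2 + 19^2 = 723

723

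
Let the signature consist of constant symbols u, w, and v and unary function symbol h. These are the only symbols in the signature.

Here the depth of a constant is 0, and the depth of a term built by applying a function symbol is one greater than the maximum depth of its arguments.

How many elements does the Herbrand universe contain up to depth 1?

Let N_k = |{terms of depth ≤ k}|. Then N_0 = 3 and N_k = 3 + N_{k-1} for k ≥ 1 (one summand per function symbol, arity giving the exponent).
N_0 = 3
N_1 = 3 + 3 = 6

6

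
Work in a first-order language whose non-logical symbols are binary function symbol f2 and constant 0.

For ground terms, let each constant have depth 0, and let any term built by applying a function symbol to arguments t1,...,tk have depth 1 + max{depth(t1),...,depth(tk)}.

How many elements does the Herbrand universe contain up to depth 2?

5

If N_k denotes the number of depth-≤k ground terms, the 1 constant gives N_0 = 1, and each function symbol of arity r contributes N_{k-1}^r new terms at level k: N_k = 1 + N_{k-1}^2.
N_0 = 1
N_1 = 1 + 1^2 = 2
N_2 = 1 + 2^2 = 5
Explicitly: 0, f2(0, 0), f2(0, f2(0, 0)), f2(f2(0, 0), 0), f2(f2(0, 0), f2(0, 0)).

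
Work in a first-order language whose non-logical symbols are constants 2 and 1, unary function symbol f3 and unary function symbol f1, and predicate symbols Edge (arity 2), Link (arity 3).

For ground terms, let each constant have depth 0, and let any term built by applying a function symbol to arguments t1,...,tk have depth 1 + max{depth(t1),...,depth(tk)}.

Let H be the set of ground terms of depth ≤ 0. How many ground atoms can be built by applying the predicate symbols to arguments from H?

First count ground terms of depth ≤ 0.
If N_k denotes the number of depth-≤k ground terms, the 2 constants give N_0 = 2, and each function symbol of arity r contributes N_{k-1}^r new terms at level k: N_k = 2 + N_{k-1} + N_{k-1}.
N_0 = 2
Explicitly: 2, 1.
So |H| = 2.
Ground atoms are formed by filling each argument slot of a predicate with a term from H, so an r-ary predicate gives |H|^r atoms:
  Edge: 2^2 = 4;  Link: 2^3 = 8
Total ground atoms: 4 + 8 = 12.

12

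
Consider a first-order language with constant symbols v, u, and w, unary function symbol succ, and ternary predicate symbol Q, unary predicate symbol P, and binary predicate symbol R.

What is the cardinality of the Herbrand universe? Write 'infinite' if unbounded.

infinite

The signature has at least one function symbol (succ, arity 1) and at least one constant (v).
Iterating succ gives infinitely many distinct ground terms: v, succ(v), succ(succ(v)), ...
So the Herbrand universe is infinite.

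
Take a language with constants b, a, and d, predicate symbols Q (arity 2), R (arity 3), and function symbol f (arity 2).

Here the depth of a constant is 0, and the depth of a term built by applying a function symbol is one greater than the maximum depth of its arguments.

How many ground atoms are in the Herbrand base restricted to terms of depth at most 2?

First count ground terms of depth ≤ 2.
Let N_k = |{terms of depth ≤ k}|. Then N_0 = 3 and N_k = 3 + N_{k-1}^2 for k ≥ 1 (one summand per function symbol, arity giving the exponent).
N_0 = 3
N_1 = 3 + 3^2 = 12
N_2 = 3 + 12^2 = 147
So |H| = 147.
A ground atom is a predicate applied to a tuple of terms from H, so the count is the sum over predicates of |H|^arity:
  Q: 147^2 = 21609;  R: 147^3 = 3176523
Total ground atoms: 21609 + 3176523 = 3198132.

3198132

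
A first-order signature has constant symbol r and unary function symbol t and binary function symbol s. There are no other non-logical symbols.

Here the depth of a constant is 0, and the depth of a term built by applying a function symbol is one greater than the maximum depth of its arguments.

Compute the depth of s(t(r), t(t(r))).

3

depth(t(r)) = 1 + depth(r) = 1 + 0 = 1
depth(t(t(r))) = 1 + depth(t(r)) = 1 + 1 = 2
depth(s(t(r), t(t(r)))) = 1 + max(1, 2) = 3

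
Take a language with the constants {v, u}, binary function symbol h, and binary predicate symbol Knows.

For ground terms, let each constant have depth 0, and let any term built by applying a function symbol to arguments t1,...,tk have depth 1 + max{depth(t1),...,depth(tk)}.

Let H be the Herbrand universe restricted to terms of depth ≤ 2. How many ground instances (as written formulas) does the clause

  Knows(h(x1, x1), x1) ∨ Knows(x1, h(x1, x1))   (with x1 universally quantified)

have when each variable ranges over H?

38

Ground terms of depth ≤ 2:
  Let N_k count ground terms of depth at most k. Each non-constant term of depth ≤ k is some function symbol applied to depth-≤(k−1) arguments, giving N_k = 2 + N_{k-1}^2.
  N_0 = 2
  N_1 = 2 + 2^2 = 6
  N_2 = 2 + 6^2 = 38
So there are 38 ground terms available for substitution.
The body mentions the single quantified variable x1; since ground terms form a free algebra, no two substitutions collapse to the same formula.
Number of ground instances = 38.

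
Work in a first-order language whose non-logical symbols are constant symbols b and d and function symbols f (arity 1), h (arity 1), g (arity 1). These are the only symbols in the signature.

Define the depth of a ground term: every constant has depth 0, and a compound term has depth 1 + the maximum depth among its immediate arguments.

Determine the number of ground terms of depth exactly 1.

If N_k denotes the number of depth-≤k ground terms, the 2 constants give N_0 = 2, and each function symbol of arity r contributes N_{k-1}^r new terms at level k: N_k = 2 + N_{k-1} + N_{k-1} + N_{k-1}.
N_0 = 2
N_1 = 2 + 2 + 2 + 2 = 8
Terms of depth exactly 1: N_1 − N_0 = 8 − 2 = 6.

6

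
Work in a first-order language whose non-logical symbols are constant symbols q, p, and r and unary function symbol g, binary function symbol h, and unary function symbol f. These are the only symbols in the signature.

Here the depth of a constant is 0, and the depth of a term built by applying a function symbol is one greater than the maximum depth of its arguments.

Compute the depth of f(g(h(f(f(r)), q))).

5

depth(f(r)) = 1 + depth(r) = 1 + 0 = 1
depth(f(f(r))) = 1 + depth(f(r)) = 1 + 1 = 2
depth(h(f(f(r)), q)) = 1 + max(2, 0) = 3
depth(g(h(f(f(r)), q))) = 1 + depth(h(f(f(r)), q)) = 1 + 3 = 4
depth(f(g(h(f(f(r)), q)))) = 1 + depth(g(h(f(f(r)), q))) = 1 + 4 = 5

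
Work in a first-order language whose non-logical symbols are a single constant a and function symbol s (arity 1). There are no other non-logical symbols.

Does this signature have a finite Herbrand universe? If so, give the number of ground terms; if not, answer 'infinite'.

The signature has at least one function symbol (s, arity 1) and at least one constant (a).
Iterating s gives infinitely many distinct ground terms: a, s(a), s(s(a)), ...
So the Herbrand universe is infinite.

infinite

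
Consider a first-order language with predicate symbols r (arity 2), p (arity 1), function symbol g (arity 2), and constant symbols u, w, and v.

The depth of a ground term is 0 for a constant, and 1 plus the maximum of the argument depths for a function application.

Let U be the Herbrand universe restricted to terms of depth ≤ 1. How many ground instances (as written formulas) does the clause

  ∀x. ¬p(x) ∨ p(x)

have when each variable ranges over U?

Ground terms of depth ≤ 1:
  If N_k denotes the number of depth-≤k ground terms, the 3 constants give N_0 = 3, and each function symbol of arity r contributes N_{k-1}^r new terms at level k: N_k = 3 + N_{k-1}^2.
  N_0 = 3
  N_1 = 3 + 3^2 = 12
  Explicitly: u, w, v, g(u, u), g(u, w), g(u, v), g(w, u), g(w, w), g(w, v), g(v, u), g(v, w), g(v, v).
So there are 12 ground terms available for substitution.
The variable x ranges independently over the available ground terms, and distinct assignments produce distinct instances.
Number of ground instances = 12.

12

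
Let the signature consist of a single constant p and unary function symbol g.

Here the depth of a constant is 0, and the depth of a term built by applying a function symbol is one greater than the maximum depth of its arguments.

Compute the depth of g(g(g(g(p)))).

4

depth(g(p)) = 1 + depth(p) = 1 + 0 = 1
depth(g(g(p))) = 1 + depth(g(p)) = 1 + 1 = 2
depth(g(g(g(p)))) = 1 + depth(g(g(p))) = 1 + 2 = 3
depth(g(g(g(g(p))))) = 1 + depth(g(g(g(p)))) = 1 + 3 = 4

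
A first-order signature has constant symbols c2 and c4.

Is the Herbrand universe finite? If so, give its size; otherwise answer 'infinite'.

There are no function symbols, so every ground term is one of the 2 constants.
The Herbrand universe is {c2, c4}, which is finite with 2 elements.

2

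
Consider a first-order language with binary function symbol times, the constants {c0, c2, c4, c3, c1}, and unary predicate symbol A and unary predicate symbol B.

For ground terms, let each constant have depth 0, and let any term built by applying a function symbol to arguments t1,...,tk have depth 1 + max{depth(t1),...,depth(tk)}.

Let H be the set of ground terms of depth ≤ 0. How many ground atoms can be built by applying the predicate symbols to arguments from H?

First count ground terms of depth ≤ 0.
If N_k denotes the number of depth-≤k ground terms, the 5 constants give N_0 = 5, and each function symbol of arity r contributes N_{k-1}^r new terms at level k: N_k = 5 + N_{k-1}^2.
N_0 = 5
Explicitly: c0, c2, c4, c3, c1.
So |H| = 5.
Each predicate of arity r yields |H|^r ground atoms (one per choice of an r-tuple from H):
  A: 5;  B: 5
Total ground atoms: 5 + 5 = 10.

10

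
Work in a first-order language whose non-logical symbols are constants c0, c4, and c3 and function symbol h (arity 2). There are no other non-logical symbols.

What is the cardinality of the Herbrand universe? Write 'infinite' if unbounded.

The signature has at least one function symbol (h, arity 2) and at least one constant (c0).
Iterating h gives infinitely many distinct ground terms: c0, h(c0, c0), h(h(c0, c0), h(c0, c0)), ...
So the Herbrand universe is infinite.

infinite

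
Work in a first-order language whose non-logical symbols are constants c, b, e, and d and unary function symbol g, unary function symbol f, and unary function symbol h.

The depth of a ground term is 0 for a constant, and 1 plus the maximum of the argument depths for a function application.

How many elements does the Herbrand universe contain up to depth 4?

484

Count level by level. With function symbols g/1, f/1, h/1, the terms of depth ≤ k are the 4 constants together with each function applied to depth-≤(k−1) tuples, so N_k = 4 + N_{k-1} + N_{k-1} + N_{k-1}.
N_0 = 4
N_1 = 4 + 4 + 4 + 4 = 16
N_2 = 4 + 16 + 16 + 16 = 52
N_3 = 4 + 52 + 52 + 52 = 160
N_4 = 4 + 160 + 160 + 160 = 484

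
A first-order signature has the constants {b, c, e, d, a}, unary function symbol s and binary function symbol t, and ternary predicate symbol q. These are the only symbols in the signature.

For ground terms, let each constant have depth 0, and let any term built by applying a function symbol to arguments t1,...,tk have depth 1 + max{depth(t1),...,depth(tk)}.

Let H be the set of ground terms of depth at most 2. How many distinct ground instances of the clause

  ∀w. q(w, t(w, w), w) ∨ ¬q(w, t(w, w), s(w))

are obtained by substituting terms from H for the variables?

1265

Ground terms of depth ≤ 2:
  Let N_k count ground terms of depth at most k. Each non-constant term of depth ≤ k is some function symbol applied to depth-≤(k−1) arguments, giving N_k = 5 + N_{k-1} + N_{k-1}^2.
  N_0 = 5
  N_1 = 5 + 5 + 5^2 = 35
  N_2 = 5 + 35 + 35^2 = 1265
So there are 1265 ground terms available for substitution.
The body mentions the single quantified variable w; since ground terms form a free algebra, no two substitutions collapse to the same formula.
Number of ground instances = 1265.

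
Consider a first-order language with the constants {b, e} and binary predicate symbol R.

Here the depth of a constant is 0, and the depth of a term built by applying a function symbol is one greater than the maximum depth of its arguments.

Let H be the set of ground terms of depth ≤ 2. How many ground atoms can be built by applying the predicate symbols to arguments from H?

4

First count ground terms of depth ≤ 2.
With no function symbols every ground term is a constant, so there are exactly 2 ground terms at every depth bound.
N_0 = 2
N_1 = 2
N_2 = 2
So |H| = 2.
For each predicate symbol, the number of ground atoms is |H| raised to its arity; summing:
  R: 2^2 = 4
Total ground atoms: 4.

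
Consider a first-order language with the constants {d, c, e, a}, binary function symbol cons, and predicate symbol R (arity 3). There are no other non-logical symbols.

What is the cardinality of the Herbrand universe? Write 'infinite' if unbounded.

The signature has at least one function symbol (cons, arity 2) and at least one constant (d).
Iterating cons gives infinitely many distinct ground terms: d, cons(d, d), cons(cons(d, d), cons(d, d)), ...
So the Herbrand universe is infinite.

infinite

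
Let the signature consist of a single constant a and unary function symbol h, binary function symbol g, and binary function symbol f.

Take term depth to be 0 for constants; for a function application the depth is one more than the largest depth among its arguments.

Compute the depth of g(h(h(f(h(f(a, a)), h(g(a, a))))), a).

depth(f(a, a)) = 1 + max(0, 0) = 1
depth(h(f(a, a))) = 1 + depth(f(a, a)) = 1 + 1 = 2
depth(g(a, a)) = 1 + max(0, 0) = 1
depth(h(g(a, a))) = 1 + depth(g(a, a)) = 1 + 1 = 2
depth(f(h(f(a, a)), h(g(a, a)))) = 1 + max(2, 2) = 3
depth(h(f(h(f(a, a)), h(g(a, a))))) = 1 + depth(f(h(f(a, a)), h(g(a, a)))) = 1 + 3 = 4
depth(h(h(f(h(f(a, a)), h(g(a, a)))))) = 1 + depth(h(f(h(f(a, a)), h(g(a, a))))) = 1 + 4 = 5
depth(g(h(h(f(h(f(a, a)), h(g(a, a))))), a)) = 1 + max(5, 0) = 6

6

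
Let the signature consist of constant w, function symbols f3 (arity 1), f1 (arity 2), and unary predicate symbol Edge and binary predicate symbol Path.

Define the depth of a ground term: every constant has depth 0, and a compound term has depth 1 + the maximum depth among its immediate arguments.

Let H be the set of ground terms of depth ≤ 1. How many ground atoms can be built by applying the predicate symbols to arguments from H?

12

First count ground terms of depth ≤ 1.
If N_k denotes the number of depth-≤k ground terms, the 1 constant gives N_0 = 1, and each function symbol of arity r contributes N_{k-1}^r new terms at level k: N_k = 1 + N_{k-1} + N_{k-1}^2.
N_0 = 1
N_1 = 1 + 1 + 1^2 = 3
Explicitly: w, f3(w), f1(w, w).
So |H| = 3.
For each predicate symbol, the number of ground atoms is |H| raised to its arity; summing:
  Edge: 3;  Path: 3^2 = 9
Total ground atoms: 3 + 9 = 12.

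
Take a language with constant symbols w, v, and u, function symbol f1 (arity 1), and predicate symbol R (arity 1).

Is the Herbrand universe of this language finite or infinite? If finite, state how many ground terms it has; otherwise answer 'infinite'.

The signature has at least one function symbol (f1, arity 1) and at least one constant (w).
Iterating f1 gives infinitely many distinct ground terms: w, f1(w), f1(f1(w)), ...
So the Herbrand universe is infinite.

infinite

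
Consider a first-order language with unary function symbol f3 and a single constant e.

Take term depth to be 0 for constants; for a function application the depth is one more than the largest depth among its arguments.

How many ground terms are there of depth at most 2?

Count level by level. With function symbols f3/1, the terms of depth ≤ k are the 1 constant together with each function applied to depth-≤(k−1) tuples, so N_k = 1 + N_{k-1}.
N_0 = 1
N_1 = 1 + 1 = 2
N_2 = 1 + 2 = 3
Explicitly: e, f3(e), f3(f3(e)).

3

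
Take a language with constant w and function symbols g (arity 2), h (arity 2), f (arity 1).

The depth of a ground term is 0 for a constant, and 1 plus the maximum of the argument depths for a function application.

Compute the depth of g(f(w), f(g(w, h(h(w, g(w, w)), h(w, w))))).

6

depth(f(w)) = 1 + depth(w) = 1 + 0 = 1
depth(g(w, w)) = 1 + max(0, 0) = 1
depth(h(w, g(w, w))) = 1 + max(0, 1) = 2
depth(h(w, w)) = 1 + max(0, 0) = 1
depth(h(h(w, g(w, w)), h(w, w))) = 1 + max(2, 1) = 3
depth(g(w, h(h(w, g(w, w)), h(w, w)))) = 1 + max(0, 3) = 4
depth(f(g(w, h(h(w, g(w, w)), h(w, w))))) = 1 + depth(g(w, h(h(w, g(w, w)), h(w, w)))) = 1 + 4 = 5
depth(g(f(w), f(g(w, h(h(w, g(w, w)), h(w, w)))))) = 1 + max(1, 5) = 6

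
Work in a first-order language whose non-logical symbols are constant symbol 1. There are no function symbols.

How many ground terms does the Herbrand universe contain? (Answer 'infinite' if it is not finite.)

1

There are no function symbols, so the only ground term is the single constant.
The Herbrand universe is {1}, finite with 1 element.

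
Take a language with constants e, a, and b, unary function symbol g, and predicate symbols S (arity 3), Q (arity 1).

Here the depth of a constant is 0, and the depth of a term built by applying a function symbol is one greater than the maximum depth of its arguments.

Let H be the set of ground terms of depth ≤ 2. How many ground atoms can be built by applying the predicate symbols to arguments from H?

738

First count ground terms of depth ≤ 2.
Let N_k count ground terms of depth at most k. Each non-constant term of depth ≤ k is some function symbol applied to depth-≤(k−1) arguments, giving N_k = 3 + N_{k-1}.
N_0 = 3
N_1 = 3 + 3 = 6
N_2 = 3 + 6 = 9
Explicitly: e, a, b, g(e), g(a), g(b), g(g(e)), g(g(a)), g(g(b)).
So |H| = 9.
A ground atom is a predicate applied to a tuple of terms from H, so the count is the sum over predicates of |H|^arity:
  S: 9^3 = 729;  Q: 9
Total ground atoms: 729 + 9 = 738.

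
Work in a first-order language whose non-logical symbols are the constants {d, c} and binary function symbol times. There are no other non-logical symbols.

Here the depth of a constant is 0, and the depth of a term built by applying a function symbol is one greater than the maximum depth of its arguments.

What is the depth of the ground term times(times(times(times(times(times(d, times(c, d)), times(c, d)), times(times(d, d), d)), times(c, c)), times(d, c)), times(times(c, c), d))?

depth(times(c, d)) = 1 + max(0, 0) = 1
depth(times(d, times(c, d))) = 1 + max(0, 1) = 2
depth(times(times(d, times(c, d)), times(c, d))) = 1 + max(2, 1) = 3
depth(times(d, d)) = 1 + max(0, 0) = 1
depth(times(times(d, d), d)) = 1 + max(1, 0) = 2
depth(times(times(times(d, times(c, d)), times(c, d)), times(times(d, d), d))) = 1 + max(3, 2) = 4
depth(times(c, c)) = 1 + max(0, 0) = 1
depth(times(times(times(times(d, times(c, d)), times(c, d)), times(times(d, d), d)), times(c, c))) = 1 + max(4, 1) = 5
depth(times(d, c)) = 1 + max(0, 0) = 1
depth(times(times(times(times(times(d, times(c, d)), times(c, d)), times(times(d, d), d)), times(c, c)), times(d, c))) = 1 + max(5, 1) = 6
depth(times(times(c, c), d)) = 1 + max(1, 0) = 2
depth(times(times(times(times(times(times(d, times(c, d)), times(c, d)), times(times(d, d), d)), times(c, c)), times(d, c)), times(times(c, c), d))) = 1 + max(6, 2) = 7

7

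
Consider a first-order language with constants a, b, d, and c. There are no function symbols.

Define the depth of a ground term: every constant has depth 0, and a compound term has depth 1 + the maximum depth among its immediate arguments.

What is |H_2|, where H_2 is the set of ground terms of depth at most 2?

With no function symbols every ground term is a constant, so there are exactly 4 ground terms at every depth bound.
N_0 = 4
N_1 = 4
N_2 = 4
Explicitly: a, b, d, c.

4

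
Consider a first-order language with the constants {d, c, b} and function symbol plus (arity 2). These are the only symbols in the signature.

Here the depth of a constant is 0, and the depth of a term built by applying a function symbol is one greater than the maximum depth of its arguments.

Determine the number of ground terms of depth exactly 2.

135

Let N_k = |{terms of depth ≤ k}|. Then N_0 = 3 and N_k = 3 + N_{k-1}^2 for k ≥ 1 (one summand per function symbol, arity giving the exponent).
N_0 = 3
N_1 = 3 + 3^2 = 12
N_2 = 3 + 12^2 = 147
Terms of depth exactly 2: N_2 − N_1 = 147 − 12 = 135.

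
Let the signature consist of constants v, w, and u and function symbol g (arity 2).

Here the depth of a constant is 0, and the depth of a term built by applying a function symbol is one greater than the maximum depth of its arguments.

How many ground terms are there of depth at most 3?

Let N_k count ground terms of depth at most k. Each non-constant term of depth ≤ k is some function symbol applied to depth-≤(k−1) arguments, giving N_k = 3 + N_{k-1}^2.
N_0 = 3
N_1 = 3 + 3^2 = 12
N_2 = 3 + 12^2 = 147
N_3 = 3 + 147^2 = 21612

21612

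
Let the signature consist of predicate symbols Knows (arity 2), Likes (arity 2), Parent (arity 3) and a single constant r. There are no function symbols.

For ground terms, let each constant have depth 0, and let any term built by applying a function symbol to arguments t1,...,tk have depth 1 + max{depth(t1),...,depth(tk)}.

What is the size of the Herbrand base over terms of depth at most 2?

First count ground terms of depth ≤ 2.
With no function symbols every ground term is a constant, so there is exactly 1 ground term at every depth bound.
N_0 = 1
N_1 = 1
N_2 = 1
Explicitly: r.
So |H| = 1.
A ground atom is a predicate applied to a tuple of terms from H, so the count is the sum over predicates of |H|^arity:
  Knows: 1^2 = 1;  Likes: 1^2 = 1;  Parent: 1^3 = 1
Total ground atoms: 1 + 1 + 1 = 3.

3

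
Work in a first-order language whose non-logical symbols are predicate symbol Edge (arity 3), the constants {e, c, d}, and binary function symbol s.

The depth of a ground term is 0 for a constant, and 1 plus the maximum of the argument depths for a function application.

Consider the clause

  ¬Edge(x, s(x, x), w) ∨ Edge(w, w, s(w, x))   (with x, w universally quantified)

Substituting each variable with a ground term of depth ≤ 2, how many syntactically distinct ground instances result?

Ground terms of depth ≤ 2:
  Count level by level. With function symbols s/2, the terms of depth ≤ k are the 3 constants together with each function applied to depth-≤(k−1) tuples, so N_k = 3 + N_{k-1}^2.
  N_0 = 3
  N_1 = 3 + 3^2 = 12
  N_2 = 3 + 12^2 = 147
So there are 147 ground terms available for substitution.
The clause has 2 distinct variables (x, w), each appearing in the body. In the free term algebra distinct substitutions yield syntactically distinct ground instances.
Number of ground instances = 147^2 = 21609.

21609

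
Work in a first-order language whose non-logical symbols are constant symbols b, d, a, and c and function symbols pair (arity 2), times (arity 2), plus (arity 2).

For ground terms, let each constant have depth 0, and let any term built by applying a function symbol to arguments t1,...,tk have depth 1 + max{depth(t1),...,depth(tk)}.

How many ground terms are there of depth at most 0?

Count level by level. With function symbols pair/2, times/2, plus/2, the terms of depth ≤ k are the 4 constants together with each function applied to depth-≤(k−1) tuples, so N_k = 4 + N_{k-1}^2 + N_{k-1}^2 + N_{k-1}^2.
N_0 = 4
Explicitly: b, d, a, c.

4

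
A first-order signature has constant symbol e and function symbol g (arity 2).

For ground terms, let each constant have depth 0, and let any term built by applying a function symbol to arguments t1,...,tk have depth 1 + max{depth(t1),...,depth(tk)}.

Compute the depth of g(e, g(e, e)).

2

depth(g(e, e)) = 1 + max(0, 0) = 1
depth(g(e, g(e, e))) = 1 + max(0, 1) = 2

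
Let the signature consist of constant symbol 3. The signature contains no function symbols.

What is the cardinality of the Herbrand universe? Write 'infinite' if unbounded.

There are no function symbols, so the only ground term is the single constant.
The Herbrand universe is {3}, finite with 1 element.

1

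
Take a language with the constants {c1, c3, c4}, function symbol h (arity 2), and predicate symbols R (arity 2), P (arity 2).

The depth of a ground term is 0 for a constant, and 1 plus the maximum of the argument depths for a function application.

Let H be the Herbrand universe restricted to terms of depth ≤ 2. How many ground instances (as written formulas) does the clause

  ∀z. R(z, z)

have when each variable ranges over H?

Ground terms of depth ≤ 2:
  If N_k denotes the number of depth-≤k ground terms, the 3 constants give N_0 = 3, and each function symbol of arity r contributes N_{k-1}^r new terms at level k: N_k = 3 + N_{k-1}^2.
  N_0 = 3
  N_1 = 3 + 3^2 = 12
  N_2 = 3 + 12^2 = 147
So there are 147 ground terms available for substitution.
The variable z ranges independently over the available ground terms, and distinct assignments produce distinct instances.
Number of ground instances = 147.

147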